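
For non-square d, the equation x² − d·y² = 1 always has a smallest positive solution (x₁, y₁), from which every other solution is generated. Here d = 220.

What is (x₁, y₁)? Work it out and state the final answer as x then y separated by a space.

[14; 1,4,1,28] for √220; ℓ=4 ⇒ convergent index 3
k=0  a_k=14  p_k/q_k = 14/1
…
k=2  a_k=4  p_k/q_k = 74/5
k=3  a_k=1  p_k/q_k = 89/6
(x₁, y₁) = (89, 6);  89² − 220·6² = 1 ✓

89 6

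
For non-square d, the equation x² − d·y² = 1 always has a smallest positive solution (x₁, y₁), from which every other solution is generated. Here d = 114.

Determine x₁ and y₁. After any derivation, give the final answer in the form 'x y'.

√114 = [10; 1,2,10,2,1,20, …], period ℓ=6 (even) → k=5
step 0: (10, 1)  from 10·(1,0) + (0,1)
…
step 2: (32, 3)  from 2·(11,1) + (10,1)
…
step 4: (694, 65)  from 2·(331,31) + (32,3)
step 5: (1025, 96)  from 1·(694,65) + (331,31)
fundamental: x₁=1025, y₁=96  (since 1050625 − 114·9216 = 1)

1025 96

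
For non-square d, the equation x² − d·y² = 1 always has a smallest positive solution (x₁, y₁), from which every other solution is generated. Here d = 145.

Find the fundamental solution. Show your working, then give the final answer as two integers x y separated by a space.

289 24

√145 = [12; 24, …], period ℓ=1 (odd) → k=1
a_0=12:  p_0=12·1+0=12,  q_0=12·0+1=1
a_1=24:  p_1=24·12+1=289,  q_1=24·1+0=24
fundamental: x₁=289, y₁=24  (since 83521 − 145·576 = 1)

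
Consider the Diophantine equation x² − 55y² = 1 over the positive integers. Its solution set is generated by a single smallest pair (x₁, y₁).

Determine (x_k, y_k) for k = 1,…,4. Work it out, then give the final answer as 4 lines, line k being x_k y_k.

[7; 2,2,2,14] for √55; ℓ=4 ⇒ convergent index 3
i=0: a=7 ⇒ p=7, q=1
…
i=2: a=2 ⇒ p=37, q=5
i=3: a=2 ⇒ p=89, q=12
(x₁, y₁) = (89, 12);  89² − 55·12² = 1 ✓
(89+12√55)^2 = 15841 + 2136√55
(89+12√55)^3 = 2819609 + 380196√55
(89+12√55)^4 = 501874561 + 67672752√55

89 12
15841 2136
2819609 380196
501874561 67672752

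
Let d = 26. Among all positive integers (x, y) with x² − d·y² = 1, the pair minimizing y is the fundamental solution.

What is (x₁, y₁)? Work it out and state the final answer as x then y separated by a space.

51 10

√26 = [5; 10, …], period ℓ=1 (odd) → k=1
a_0=5:  p_0=5·1+0=5,  q_0=5·0+1=1
a_1=10:  p_1=10·5+1=51,  q_1=10·1+0=10
fundamental: x₁=51, y₁=10  (since 2601 − 26·100 = 1)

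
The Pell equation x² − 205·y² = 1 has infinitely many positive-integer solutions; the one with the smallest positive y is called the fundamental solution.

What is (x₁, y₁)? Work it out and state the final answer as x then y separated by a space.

√205 = [14; 3,6,1,4,1,6,3,28, …], period ℓ=8 (even) → k=7
step 0: (14, 1)  from 14·(1,0) + (0,1)
…
step 2: (272, 19)  from 6·(43,3) + (14,1)
step 3: (315, 22)  from 1·(272,19) + (43,3)
step 4: (1532, 107)  from 4·(315,22) + (272,19)
step 5: (1847, 129)  from 1·(1532,107) + (315,22)
step 6: (12614, 881)  from 6·(1847,129) + (1532,107)
step 7: (39689, 2772)  from 3·(12614,881) + (1847,129)
(x₁, y₁) = (39689, 2772);  39689² − 205·2772² = 1 ✓

39689 2772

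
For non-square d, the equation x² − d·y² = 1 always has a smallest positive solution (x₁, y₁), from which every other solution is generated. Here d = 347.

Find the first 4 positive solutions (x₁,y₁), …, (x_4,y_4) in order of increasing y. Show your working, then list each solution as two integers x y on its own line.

√347 = [18; 1,1,1,2,4,…,1,1,36, …], period ℓ=14 (even) → k=13
k=0  a_k=18  p_k/q_k = 18/1
k=1  a_k=1  p_k/q_k = 19/1
k=2  a_k=1  p_k/q_k = 37/2
k=3  a_k=1  p_k/q_k = 56/3
k=4  a_k=2  p_k/q_k = 149/8
k=5  a_k=4  p_k/q_k = 652/35
k=6  a_k=1  p_k/q_k = 801/43
k=7  a_k=17  p_k/q_k = 14269/766
…
k=9  a_k=4  p_k/q_k = 74549/4002
k=10  a_k=2  p_k/q_k = 164168/8813
k=11  a_k=1  p_k/q_k = 238717/12815
k=12  a_k=1  p_k/q_k = 402885/21628
k=13  a_k=1  p_k/q_k = 641602/34443
(x₁, y₁) = (641602, 34443);  641602² − 347·34443² = 1 ✓
n=2: (641602,34443)∘(641602,34443) = (641602·641602+347·34443·34443, 641602·34443+34443·641602) = (823306252807,44197395372)
n=3: (823306252807,44197395372)∘(641602,34443) = (641602·823306252807+347·34443·44197395372, 641602·44197395372+34443·823306252807) = (1056469876826312026,56714274530897445)
n=4: (1056469876826312026,56714274530897445)∘(641602,34443) = (641602·1056469876826312026+347·34443·56714274530897445, 641602·56714274530897445+34443·1056469876826312026) = (1355666371822207590758497,72775983935101527618408)

641602 34443
823306252807 44197395372
1056469876826312026 56714274530897445
1355666371822207590758497 72775983935101527618408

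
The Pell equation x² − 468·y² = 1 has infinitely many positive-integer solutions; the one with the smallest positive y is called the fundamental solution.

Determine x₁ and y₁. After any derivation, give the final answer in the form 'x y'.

[21; 1,1,1,2,1,1,1,42] for √468; ℓ=8 ⇒ convergent index 7
step 0: (21, 1)  from 21·(1,0) + (0,1)
…
step 2: (43, 2)  from 1·(22,1) + (21,1)
step 3: (65, 3)  from 1·(43,2) + (22,1)
step 4: (173, 8)  from 2·(65,3) + (43,2)
step 5: (238, 11)  from 1·(173,8) + (65,3)
step 6: (411, 19)  from 1·(238,11) + (173,8)
step 7: (649, 30)  from 1·(411,19) + (238,11)
(x₁, y₁) = (649, 30);  649² − 468·30² = 1 ✓

649 30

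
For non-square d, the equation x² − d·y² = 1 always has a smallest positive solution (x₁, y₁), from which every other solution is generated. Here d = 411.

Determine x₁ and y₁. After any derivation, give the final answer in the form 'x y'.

√411 = [20; 3,1,1,1,19,1,1,1,3,40, …], period ℓ=10 (even) → k=9
k=0  a_k=20  p_k/q_k = 20/1
k=1  a_k=3  p_k/q_k = 61/3
k=2  a_k=1  p_k/q_k = 81/4
…
k=4  a_k=1  p_k/q_k = 223/11
k=5  a_k=19  p_k/q_k = 4379/216
k=6  a_k=1  p_k/q_k = 4602/227
k=7  a_k=1  p_k/q_k = 8981/443
k=8  a_k=1  p_k/q_k = 13583/670
k=9  a_k=3  p_k/q_k = 49730/2453
(x₁, y₁) = (49730, 2453);  49730² − 411·2453² = 1 ✓

49730 2453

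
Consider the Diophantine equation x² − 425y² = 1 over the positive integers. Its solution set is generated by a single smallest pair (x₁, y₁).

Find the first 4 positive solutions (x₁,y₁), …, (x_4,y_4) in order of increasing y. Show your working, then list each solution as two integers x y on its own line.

143649 6968
41270070401 2001892464
11856808685922849 575139701115304
3406437421806992601601 165236485849022716128

√425 → a₀=20, period (1,1,1,1,1,1,40); ℓ=7 odd so k=13
step 0: (20, 1)  from 20·(1,0) + (0,1)
…
step 2: (41, 2)  from 1·(21,1) + (20,1)
…
step 5: (165, 8)  from 1·(103,5) + (62,3)
step 6: (268, 13)  from 1·(165,8) + (103,5)
…
step 10: (33191, 1610)  from 1·(22038,1069) + (11153,541)
step 11: (55229, 2679)  from 1·(33191,1610) + (22038,1069)
step 12: (88420, 4289)  from 1·(55229,2679) + (33191,1610)
step 13: (143649, 6968)  from 1·(88420,4289) + (55229,2679)
(x₁, y₁) = (143649, 6968);  143649² − 425·6968² = 1 ✓
(143649+6968√425)^2 = 41270070401 + 2001892464√425
(143649+6968√425)^3 = 11856808685922849 + 575139701115304√425
(143649+6968√425)^4 = 3406437421806992601601 + 165236485849022716128√425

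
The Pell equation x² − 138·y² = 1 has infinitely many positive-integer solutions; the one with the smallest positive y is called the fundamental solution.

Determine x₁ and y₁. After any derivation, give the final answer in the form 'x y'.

d=138: √d = [11; 1,2,1,22] (ℓ=4, even), read p_3/q_3
a_0=11:  p_0=11·1+0=11,  q_0=11·0+1=1
…
a_2=2:  p_2=2·12+11=35,  q_2=2·1+1=3
a_3=1:  p_3=1·35+12=47,  q_3=1·3+1=4
fundamental: x₁=47, y₁=4  (since 2209 − 138·16 = 1)

47 4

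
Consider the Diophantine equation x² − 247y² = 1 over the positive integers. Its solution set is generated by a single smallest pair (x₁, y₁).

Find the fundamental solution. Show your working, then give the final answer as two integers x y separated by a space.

85292 5427

√247 → a₀=15, period (1,2,1,1,9,1,9,1,1,2,1,30); ℓ=12 even so k=11
k=0  a_k=15  p_k/q_k = 15/1
k=1  a_k=1  p_k/q_k = 16/1
k=2  a_k=2  p_k/q_k = 47/3
k=3  a_k=1  p_k/q_k = 63/4
k=4  a_k=1  p_k/q_k = 110/7
k=5  a_k=9  p_k/q_k = 1053/67
…
k=10  a_k=2  p_k/q_k = 61089/3887
k=11  a_k=1  p_k/q_k = 85292/5427
→ (85292, 5427).  Check: 85292²=7274725264, 247·5427²=7274725263, difference 1.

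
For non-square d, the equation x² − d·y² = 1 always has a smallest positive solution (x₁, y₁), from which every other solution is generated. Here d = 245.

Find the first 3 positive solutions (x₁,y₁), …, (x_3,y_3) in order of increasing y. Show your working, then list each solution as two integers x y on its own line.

51841 3312
5374978561 343394784
557288527109761 35603857991376

d=245: √d = [15; 1,1,1,7,6,7,1,1,1,30] (ℓ=10, even), read p_9/q_9
step 0: (15, 1)  from 15·(1,0) + (0,1)
…
step 2: (31, 2)  from 1·(16,1) + (15,1)
step 3: (47, 3)  from 1·(31,2) + (16,1)
…
step 5: (2207, 141)  from 6·(360,23) + (47,3)
…
step 7: (18016, 1151)  from 1·(15809,1010) + (2207,141)
step 8: (33825, 2161)  from 1·(18016,1151) + (15809,1010)
step 9: (51841, 3312)  from 1·(33825,2161) + (18016,1151)
(x₁, y₁) = (51841, 3312);  51841² − 245·3312² = 1 ✓
(51841+3312√245)^2 = 5374978561 + 343394784√245
(51841+3312√245)^3 = 557288527109761 + 35603857991376√245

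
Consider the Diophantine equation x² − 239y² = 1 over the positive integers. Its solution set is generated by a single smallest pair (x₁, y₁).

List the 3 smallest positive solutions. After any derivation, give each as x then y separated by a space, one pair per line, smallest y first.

6195120 400729
76759023628799 4965128484960
951062724926484326640 61519133559490389671

√239 → a₀=15, period (2,5,1,2,4,15,4,2,1,5,2,30); ℓ=12 even so k=11
step 0: (15, 1)  from 15·(1,0) + (0,1)
step 1: (31, 2)  from 2·(15,1) + (1,0)
…
step 7: (154117, 9969)  from 4·(37907,2452) + (2489,161)
…
step 10: (2847431, 184185)  from 5·(500258,32359) + (346141,22390)
step 11: (6195120, 400729)  from 2·(2847431,184185) + (500258,32359)
fundamental: x₁=6195120, y₁=400729  (since 38379511814400 − 239·160583731441 = 1)
(x_2, y_2) = (6195120·6195120 + 239·400729·400729, 6195120·400729 + 400729·6195120) = (76759023628799, 4965128484960)
(x_3, y_3) = (6195120·76759023628799 + 239·400729·4965128484960, 6195120·4965128484960 + 400729·76759023628799) = (951062724926484326640, 61519133559490389671)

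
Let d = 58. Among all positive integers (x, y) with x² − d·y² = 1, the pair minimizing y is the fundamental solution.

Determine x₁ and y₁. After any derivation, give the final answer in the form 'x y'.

19603 2574

[7; 1,1,1,1,1,1,14] for √58; ℓ=7 ⇒ convergent index 13
k=0  a_k=7  p_k/q_k = 7/1
k=1  a_k=1  p_k/q_k = 8/1
…
k=4  a_k=1  p_k/q_k = 38/5
k=5  a_k=1  p_k/q_k = 61/8
k=6  a_k=1  p_k/q_k = 99/13
k=7  a_k=14  p_k/q_k = 1447/190
k=8  a_k=1  p_k/q_k = 1546/203
k=9  a_k=1  p_k/q_k = 2993/393
k=10  a_k=1  p_k/q_k = 4539/596
k=11  a_k=1  p_k/q_k = 7532/989
k=12  a_k=1  p_k/q_k = 12071/1585
k=13  a_k=1  p_k/q_k = 19603/2574
fundamental: x₁=19603, y₁=2574  (since 384277609 − 58·6625476 = 1)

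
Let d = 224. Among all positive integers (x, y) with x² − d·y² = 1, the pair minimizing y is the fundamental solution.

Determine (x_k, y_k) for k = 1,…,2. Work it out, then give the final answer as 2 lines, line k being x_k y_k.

15 1
449 30

[14; 1,28] for √224; ℓ=2 ⇒ convergent index 1
k=0  a_k=14  p_k/q_k = 14/1
k=1  a_k=1  p_k/q_k = 15/1
fundamental: x₁=15, y₁=1  (since 225 − 224·1 = 1)
(x_2, y_2) = (15·15 + 224·1·1, 15·1 + 1·15) = (449, 30)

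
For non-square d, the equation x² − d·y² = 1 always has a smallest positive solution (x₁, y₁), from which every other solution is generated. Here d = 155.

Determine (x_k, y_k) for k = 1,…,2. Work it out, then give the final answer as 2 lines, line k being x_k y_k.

[12; 2,4,2,24] for √155; ℓ=4 ⇒ convergent index 3
step 0: (12, 1)  from 12·(1,0) + (0,1)
step 1: (25, 2)  from 2·(12,1) + (1,0)
step 2: (112, 9)  from 4·(25,2) + (12,1)
step 3: (249, 20)  from 2·(112,9) + (25,2)
→ (249, 20).  Check: 249²=62001, 155·20²=62000, difference 1.
n=2: (249,20)∘(249,20) = (249·249+155·20·20, 249·20+20·249) = (124001,9960)

249 20
124001 9960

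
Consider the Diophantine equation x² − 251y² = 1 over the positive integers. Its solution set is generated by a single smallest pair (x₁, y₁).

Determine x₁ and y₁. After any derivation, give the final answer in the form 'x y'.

d=251: √d = [15; 1,5,2,1,2,…,5,1,30] (ℓ=14, even), read p_13/q_13
a_0=15:  p_0=15·1+0=15,  q_0=15·0+1=1
a_1=1:  p_1=1·15+1=16,  q_1=1·1+0=1
a_2=5:  p_2=5·16+15=95,  q_2=5·1+1=6
a_3=2:  p_3=2·95+16=206,  q_3=2·6+1=13
a_4=1:  p_4=1·206+95=301,  q_4=1·13+6=19
…
a_6=2:  p_6=2·808+301=1917,  q_6=2·51+19=121
a_7=15:  p_7=15·1917+808=29563,  q_7=15·121+51=1866
a_8=2:  p_8=2·29563+1917=61043,  q_8=2·1866+121=3853
a_9=2:  p_9=2·61043+29563=151649,  q_9=2·3853+1866=9572
…
a_11=2:  p_11=2·212692+151649=577033,  q_11=2·13425+9572=36422
a_12=5:  p_12=5·577033+212692=3097857,  q_12=5·36422+13425=195535
a_13=1:  p_13=1·3097857+577033=3674890,  q_13=1·195535+36422=231957
(x₁, y₁) = (3674890, 231957);  3674890² − 251·231957² = 1 ✓

3674890 231957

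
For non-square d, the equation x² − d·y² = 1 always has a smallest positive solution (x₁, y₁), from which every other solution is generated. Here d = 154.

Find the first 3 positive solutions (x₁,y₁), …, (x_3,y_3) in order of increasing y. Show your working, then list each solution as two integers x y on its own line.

√154 → a₀=12, period (2,2,3,1,2,1,3,2,2,24); ℓ=10 even so k=9
i=0: a=12 ⇒ p=12, q=1
i=1: a=2 ⇒ p=25, q=2
i=2: a=2 ⇒ p=62, q=5
…
i=4: a=1 ⇒ p=273, q=22
i=5: a=2 ⇒ p=757, q=61
i=6: a=1 ⇒ p=1030, q=83
…
i=8: a=2 ⇒ p=8724, q=703
i=9: a=2 ⇒ p=21295, q=1716
(x₁, y₁) = (21295, 1716);  21295² − 154·1716² = 1 ✓
(x_2, y_2) = (21295·21295 + 154·1716·1716, 21295·1716 + 1716·21295) = (906954049, 73084440)
(x_3, y_3) = (21295·906954049 + 154·1716·73084440, 21295·73084440 + 1716·906954049) = (38627172925615, 3112666297884)

21295 1716
906954049 73084440
38627172925615 3112666297884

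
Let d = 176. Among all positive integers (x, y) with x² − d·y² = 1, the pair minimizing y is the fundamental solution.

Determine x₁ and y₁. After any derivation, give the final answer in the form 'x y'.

√176 → a₀=13, period (3,1,3,26); ℓ=4 even so k=3
k=0  a_k=13  p_k/q_k = 13/1
k=1  a_k=3  p_k/q_k = 40/3
k=2  a_k=1  p_k/q_k = 53/4
k=3  a_k=3  p_k/q_k = 199/15
→ (199, 15).  Check: 199²=39601, 176·15²=39600, difference 1.

199 15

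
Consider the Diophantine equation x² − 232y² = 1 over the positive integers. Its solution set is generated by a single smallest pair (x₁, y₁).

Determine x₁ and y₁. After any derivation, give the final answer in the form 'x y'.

√232 = [15; 4,3,7,3,4,30, …], period ℓ=6 (even) → k=5
a_0=15:  p_0=15·1+0=15,  q_0=15·0+1=1
a_1=4:  p_1=4·15+1=61,  q_1=4·1+0=4
…
a_4=3:  p_4=3·1447+198=4539,  q_4=3·95+13=298
a_5=4:  p_5=4·4539+1447=19603,  q_5=4·298+95=1287
(x₁, y₁) = (19603, 1287);  19603² − 232·1287² = 1 ✓

19603 1287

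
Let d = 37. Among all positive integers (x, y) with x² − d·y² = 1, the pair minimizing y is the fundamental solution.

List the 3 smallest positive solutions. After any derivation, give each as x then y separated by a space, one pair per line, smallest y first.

√37 = [6; 12, …], period ℓ=1 (odd) → k=1
k=0  a_k=6  p_k/q_k = 6/1
k=1  a_k=12  p_k/q_k = 73/12
→ (73, 12).  Check: 73²=5329, 37·12²=5328, difference 1.
n=2: (73,12)∘(73,12) = (73·73+37·12·12, 73·12+12·73) = (10657,1752)
n=3: (10657,1752)∘(73,12) = (73·10657+37·12·1752, 73·1752+12·10657) = (1555849,255780)

73 12
10657 1752
1555849 255780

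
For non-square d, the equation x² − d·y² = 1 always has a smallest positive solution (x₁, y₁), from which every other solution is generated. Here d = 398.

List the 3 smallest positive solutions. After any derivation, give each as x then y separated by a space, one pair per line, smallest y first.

√398 = [19; 1,18,1,38, …], period ℓ=4 (even) → k=3
step 0: (19, 1)  from 19·(1,0) + (0,1)
…
step 2: (379, 19)  from 18·(20,1) + (19,1)
step 3: (399, 20)  from 1·(379,19) + (20,1)
fundamental: x₁=399, y₁=20  (since 159201 − 398·400 = 1)
k=2:  x_2 = 399·399+398·20·20 = 318401,  y_2 = 399·20+20·399 = 15960
k=3:  x_3 = 399·318401+398·20·15960 = 254083599,  y_3 = 399·15960+20·318401 = 12736060

399 20
318401 15960
254083599 12736060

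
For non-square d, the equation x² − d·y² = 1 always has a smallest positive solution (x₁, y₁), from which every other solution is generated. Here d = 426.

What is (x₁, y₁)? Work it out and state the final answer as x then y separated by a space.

88751 4300

[20; 1,1,1,3,2,6,2,3,1,1,1,40] for √426; ℓ=12 ⇒ convergent index 11
k=0  a_k=20  p_k/q_k = 20/1
k=1  a_k=1  p_k/q_k = 21/1
k=2  a_k=1  p_k/q_k = 41/2
k=3  a_k=1  p_k/q_k = 62/3
…
k=7  a_k=2  p_k/q_k = 7162/347
k=8  a_k=3  p_k/q_k = 24809/1202
…
k=10  a_k=1  p_k/q_k = 56780/2751
k=11  a_k=1  p_k/q_k = 88751/4300
→ (88751, 4300).  Check: 88751²=7876740001, 426·4300²=7876740000, difference 1.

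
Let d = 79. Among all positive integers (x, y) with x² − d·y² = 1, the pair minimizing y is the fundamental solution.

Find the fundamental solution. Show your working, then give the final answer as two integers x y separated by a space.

√79 → a₀=8, period (1,7,1,16); ℓ=4 even so k=3
i=0: a=8 ⇒ p=8, q=1
i=1: a=1 ⇒ p=9, q=1
i=2: a=7 ⇒ p=71, q=8
i=3: a=1 ⇒ p=80, q=9
fundamental: x₁=80, y₁=9  (since 6400 − 79·81 = 1)

80 9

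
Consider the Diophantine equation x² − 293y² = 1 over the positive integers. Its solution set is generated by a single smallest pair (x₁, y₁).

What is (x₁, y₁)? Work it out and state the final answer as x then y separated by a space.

12320649 719780

d=293: √d = [17; 8,1,1,8,34] (ℓ=5, odd), read p_9/q_9
a_0=17:  p_0=17·1+0=17,  q_0=17·0+1=1
…
a_3=1:  p_3=1·154+137=291,  q_3=1·9+8=17
a_4=8:  p_4=8·291+154=2482,  q_4=8·17+9=145
…
a_8=1:  p_8=1·764593+679914=1444507,  q_8=1·44668+39721=84389
a_9=8:  p_9=8·1444507+764593=12320649,  q_9=8·84389+44668=719780
fundamental: x₁=12320649, y₁=719780  (since 151798391781201 − 293·518083248400 = 1)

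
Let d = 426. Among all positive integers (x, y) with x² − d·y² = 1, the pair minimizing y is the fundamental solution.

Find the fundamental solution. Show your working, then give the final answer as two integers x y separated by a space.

√426 → a₀=20, period (1,1,1,3,2,6,2,3,1,1,1,40); ℓ=12 even so k=11
i=0: a=20 ⇒ p=20, q=1
i=1: a=1 ⇒ p=21, q=1
i=2: a=1 ⇒ p=41, q=2
…
i=5: a=2 ⇒ p=516, q=25
…
i=7: a=2 ⇒ p=7162, q=347
i=8: a=3 ⇒ p=24809, q=1202
i=9: a=1 ⇒ p=31971, q=1549
i=10: a=1 ⇒ p=56780, q=2751
i=11: a=1 ⇒ p=88751, q=4300
→ (88751, 4300).  Check: 88751²=7876740001, 426·4300²=7876740000, difference 1.

88751 4300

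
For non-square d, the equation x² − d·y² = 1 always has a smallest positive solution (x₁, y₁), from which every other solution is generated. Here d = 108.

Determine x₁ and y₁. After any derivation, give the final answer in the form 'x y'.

d=108: √d = [10; 2,1,1,4,1,1,2,20] (ℓ=8, even), read p_7/q_7
i=0: a=10 ⇒ p=10, q=1
…
i=2: a=1 ⇒ p=31, q=3
…
i=4: a=4 ⇒ p=239, q=23
i=5: a=1 ⇒ p=291, q=28
i=6: a=1 ⇒ p=530, q=51
i=7: a=2 ⇒ p=1351, q=130
fundamental: x₁=1351, y₁=130  (since 1825201 − 108·16900 = 1)

1351 130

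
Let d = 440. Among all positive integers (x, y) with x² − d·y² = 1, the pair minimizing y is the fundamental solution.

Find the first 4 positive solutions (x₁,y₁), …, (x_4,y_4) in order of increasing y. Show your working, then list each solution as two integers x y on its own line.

21 1
881 42
36981 1763
1552321 74004

√440 = [20; 1,40, …], period ℓ=2 (even) → k=1
i=0: a=20 ⇒ p=20, q=1
i=1: a=1 ⇒ p=21, q=1
fundamental: x₁=21, y₁=1  (since 441 − 440·1 = 1)
(x_2, y_2) = (21·21 + 440·1·1, 21·1 + 1·21) = (881, 42)
(x_3, y_3) = (21·881 + 440·1·42, 21·42 + 1·881) = (36981, 1763)
(x_4, y_4) = (21·36981 + 440·1·1763, 21·1763 + 1·36981) = (1552321, 74004)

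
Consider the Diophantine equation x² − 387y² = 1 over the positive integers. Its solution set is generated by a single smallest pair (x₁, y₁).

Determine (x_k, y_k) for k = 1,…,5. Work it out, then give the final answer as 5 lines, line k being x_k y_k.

√387 → a₀=19, period (1,2,19,2,1,38); ℓ=6 even so k=5
step 0: (19, 1)  from 19·(1,0) + (0,1)
step 1: (20, 1)  from 1·(19,1) + (1,0)
step 2: (59, 3)  from 2·(20,1) + (19,1)
step 3: (1141, 58)  from 19·(59,3) + (20,1)
step 4: (2341, 119)  from 2·(1141,58) + (59,3)
step 5: (3482, 177)  from 1·(2341,119) + (1141,58)
→ (3482, 177).  Check: 3482²=12124324, 387·177²=12124323, difference 1.
n=2: (3482,177)∘(3482,177) = (3482·3482+387·177·177, 3482·177+177·3482) = (24248647,1232628)
n=3: (24248647,1232628)∘(3482,177) = (3482·24248647+387·177·1232628, 3482·1232628+177·24248647) = (168867574226,8584021215)
n=4: (168867574226,8584021215)∘(3482,177) = (3482·168867574226+387·177·8584021215, 3482·8584021215+177·168867574226) = (1175993762661217,59779122508632)
n=5: (1175993762661217,59779122508632)∘(3482,177) = (3482·1175993762661217+387·177·59779122508632, 3482·59779122508632+177·1175993762661217) = (8189620394305140962,416301800566092033)

3482 177
24248647 1232628
168867574226 8584021215
1175993762661217 59779122508632
8189620394305140962 416301800566092033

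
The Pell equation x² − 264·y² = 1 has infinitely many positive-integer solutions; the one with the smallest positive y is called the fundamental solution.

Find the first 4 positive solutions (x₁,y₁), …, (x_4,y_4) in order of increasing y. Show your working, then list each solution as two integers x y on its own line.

[16; 4,32] for √264; ℓ=2 ⇒ convergent index 1
i=0: a=16 ⇒ p=16, q=1
i=1: a=4 ⇒ p=65, q=4
fundamental: x₁=65, y₁=4  (since 4225 − 264·16 = 1)
k=2:  x_2 = 65·65+264·4·4 = 8449,  y_2 = 65·4+4·65 = 520
k=3:  x_3 = 65·8449+264·4·520 = 1098305,  y_3 = 65·520+4·8449 = 67596
k=4:  x_4 = 65·1098305+264·4·67596 = 142771201,  y_4 = 65·67596+4·1098305 = 8786960

65 4
8449 520
1098305 67596
142771201 8786960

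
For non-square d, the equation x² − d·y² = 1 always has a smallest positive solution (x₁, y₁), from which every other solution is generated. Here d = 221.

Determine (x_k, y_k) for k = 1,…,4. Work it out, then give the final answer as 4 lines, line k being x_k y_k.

1665 112
5544449 372960
18463013505 1241956688
61481829427201 4135715398080

[14; 1,6,2,6,1,28] for √221; ℓ=6 ⇒ convergent index 5
k=0  a_k=14  p_k/q_k = 14/1
…
k=2  a_k=6  p_k/q_k = 104/7
…
k=4  a_k=6  p_k/q_k = 1442/97
k=5  a_k=1  p_k/q_k = 1665/112
→ (1665, 112).  Check: 1665²=2772225, 221·112²=2772224, difference 1.
(x_2, y_2) = (1665·1665 + 221·112·112, 1665·112 + 112·1665) = (5544449, 372960)
(x_3, y_3) = (1665·5544449 + 221·112·372960, 1665·372960 + 112·5544449) = (18463013505, 1241956688)
(x_4, y_4) = (1665·18463013505 + 221·112·1241956688, 1665·1241956688 + 112·18463013505) = (61481829427201, 4135715398080)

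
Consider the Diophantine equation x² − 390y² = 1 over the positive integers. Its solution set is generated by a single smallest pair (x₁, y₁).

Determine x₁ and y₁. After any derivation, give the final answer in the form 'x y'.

√390 → a₀=19, period (1,2,1,38); ℓ=4 even so k=3
k=0  a_k=19  p_k/q_k = 19/1
k=1  a_k=1  p_k/q_k = 20/1
k=2  a_k=2  p_k/q_k = 59/3
k=3  a_k=1  p_k/q_k = 79/4
fundamental: x₁=79, y₁=4  (since 6241 − 390·16 = 1)

79 4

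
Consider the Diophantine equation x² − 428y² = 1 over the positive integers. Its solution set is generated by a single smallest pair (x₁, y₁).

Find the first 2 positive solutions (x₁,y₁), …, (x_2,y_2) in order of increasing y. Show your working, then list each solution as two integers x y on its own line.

1850887 89466
6851565373537 331182912684

√428 → a₀=20, period (1,2,4,1,5,10,5,1,4,2,1,40); ℓ=12 even so k=11
a_0=20:  p_0=20·1+0=20,  q_0=20·0+1=1
a_1=1:  p_1=1·20+1=21,  q_1=1·1+0=1
a_2=2:  p_2=2·21+20=62,  q_2=2·1+1=3
a_3=4:  p_3=4·62+21=269,  q_3=4·3+1=13
a_4=1:  p_4=1·269+62=331,  q_4=1·13+3=16
a_5=5:  p_5=5·331+269=1924,  q_5=5·16+13=93
…
a_8=1:  p_8=1·99779+19571=119350,  q_8=1·4823+946=5769
a_9=4:  p_9=4·119350+99779=577179,  q_9=4·5769+4823=27899
a_10=2:  p_10=2·577179+119350=1273708,  q_10=2·27899+5769=61567
a_11=1:  p_11=1·1273708+577179=1850887,  q_11=1·61567+27899=89466
→ (1850887, 89466).  Check: 1850887²=3425782686769, 428·89466²=3425782686768, difference 1.
n=2: (1850887,89466)∘(1850887,89466) = (1850887·1850887+428·89466·89466, 1850887·89466+89466·1850887) = (6851565373537,331182912684)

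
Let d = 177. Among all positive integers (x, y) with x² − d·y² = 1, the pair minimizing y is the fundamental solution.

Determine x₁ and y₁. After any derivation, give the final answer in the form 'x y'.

√177 = [13; 3,3,2,8,2,3,3,26, …], period ℓ=8 (even) → k=7
i=0: a=13 ⇒ p=13, q=1
i=1: a=3 ⇒ p=40, q=3
i=2: a=3 ⇒ p=133, q=10
…
i=5: a=2 ⇒ p=5468, q=411
i=6: a=3 ⇒ p=18985, q=1427
i=7: a=3 ⇒ p=62423, q=4692
fundamental: x₁=62423, y₁=4692  (since 3896630929 − 177·22014864 = 1)

62423 4692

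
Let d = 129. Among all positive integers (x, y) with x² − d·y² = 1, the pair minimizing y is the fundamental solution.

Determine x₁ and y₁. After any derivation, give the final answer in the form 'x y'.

16855 1484

d=129: √d = [11; 2,1,3,1,6,1,3,1,2,22] (ℓ=10, even), read p_9/q_9
i=0: a=11 ⇒ p=11, q=1
…
i=2: a=1 ⇒ p=34, q=3
…
i=5: a=6 ⇒ p=1079, q=95
…
i=8: a=1 ⇒ p=6031, q=531
i=9: a=2 ⇒ p=16855, q=1484
fundamental: x₁=16855, y₁=1484  (since 284091025 − 129·2202256 = 1)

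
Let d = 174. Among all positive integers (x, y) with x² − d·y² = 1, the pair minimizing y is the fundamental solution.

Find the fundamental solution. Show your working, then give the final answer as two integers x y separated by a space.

1451 110

d=174: √d = [13; 5,4,5,26] (ℓ=4, even), read p_3/q_3
a_0=13:  p_0=13·1+0=13,  q_0=13·0+1=1
a_1=5:  p_1=5·13+1=66,  q_1=5·1+0=5
a_2=4:  p_2=4·66+13=277,  q_2=4·5+1=21
a_3=5:  p_3=5·277+66=1451,  q_3=5·21+5=110
(x₁, y₁) = (1451, 110);  1451² − 174·110² = 1 ✓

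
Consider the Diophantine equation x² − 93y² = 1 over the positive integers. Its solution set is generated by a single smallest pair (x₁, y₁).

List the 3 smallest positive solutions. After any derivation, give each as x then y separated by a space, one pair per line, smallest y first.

12151 1260
295293601 30620520
7176225079351 744139875780

d=93: √d = [9; 1,1,1,4,6,4,1,1,1,18] (ℓ=10, even), read p_9/q_9
step 0: (9, 1)  from 9·(1,0) + (0,1)
step 1: (10, 1)  from 1·(9,1) + (1,0)
…
step 3: (29, 3)  from 1·(19,2) + (10,1)
step 4: (135, 14)  from 4·(29,3) + (19,2)
…
step 6: (3491, 362)  from 4·(839,87) + (135,14)
…
step 8: (7821, 811)  from 1·(4330,449) + (3491,362)
step 9: (12151, 1260)  from 1·(7821,811) + (4330,449)
→ (12151, 1260).  Check: 12151²=147646801, 93·1260²=147646800, difference 1.
(12151+1260√93)^2 = 295293601 + 30620520√93
(12151+1260√93)^3 = 7176225079351 + 744139875780√93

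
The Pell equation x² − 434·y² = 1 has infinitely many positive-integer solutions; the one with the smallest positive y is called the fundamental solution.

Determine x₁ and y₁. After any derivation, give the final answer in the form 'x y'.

125 6

√434 = [20; 1,4,1,40, …], period ℓ=4 (even) → k=3
step 0: (20, 1)  from 20·(1,0) + (0,1)
…
step 2: (104, 5)  from 4·(21,1) + (20,1)
step 3: (125, 6)  from 1·(104,5) + (21,1)
(x₁, y₁) = (125, 6);  125² − 434·6² = 1 ✓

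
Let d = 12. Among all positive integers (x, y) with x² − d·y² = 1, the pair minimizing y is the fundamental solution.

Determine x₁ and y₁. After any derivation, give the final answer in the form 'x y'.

7 2

√12 = [3; 2,6, …], period ℓ=2 (even) → k=1
i=0: a=3 ⇒ p=3, q=1
i=1: a=2 ⇒ p=7, q=2
fundamental: x₁=7, y₁=2  (since 49 − 12·4 = 1)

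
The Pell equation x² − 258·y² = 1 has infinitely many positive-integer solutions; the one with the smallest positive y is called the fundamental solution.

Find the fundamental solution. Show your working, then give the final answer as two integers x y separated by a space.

257 16

√258 → a₀=16, period (16,32); ℓ=2 even so k=1
a_0=16:  p_0=16·1+0=16,  q_0=16·0+1=1
a_1=16:  p_1=16·16+1=257,  q_1=16·1+0=16
fundamental: x₁=257, y₁=16  (since 66049 − 258·256 = 1)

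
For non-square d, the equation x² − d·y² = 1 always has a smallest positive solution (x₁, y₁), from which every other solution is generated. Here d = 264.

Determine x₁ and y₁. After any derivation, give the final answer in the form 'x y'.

65 4

[16; 4,32] for √264; ℓ=2 ⇒ convergent index 1
step 0: (16, 1)  from 16·(1,0) + (0,1)
step 1: (65, 4)  from 4·(16,1) + (1,0)
→ (65, 4).  Check: 65²=4225, 264·4²=4224, difference 1.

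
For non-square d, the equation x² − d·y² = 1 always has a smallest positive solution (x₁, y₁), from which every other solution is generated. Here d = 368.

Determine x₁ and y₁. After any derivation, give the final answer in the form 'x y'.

√368 → a₀=19, period (5,2,5,38); ℓ=4 even so k=3
k=0  a_k=19  p_k/q_k = 19/1
k=1  a_k=5  p_k/q_k = 96/5
k=2  a_k=2  p_k/q_k = 211/11
k=3  a_k=5  p_k/q_k = 1151/60
(x₁, y₁) = (1151, 60);  1151² − 368·60² = 1 ✓

1151 60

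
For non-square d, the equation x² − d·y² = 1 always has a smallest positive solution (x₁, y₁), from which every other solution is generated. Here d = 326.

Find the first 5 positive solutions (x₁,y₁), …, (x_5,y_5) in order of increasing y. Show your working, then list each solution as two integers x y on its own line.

[18; 18,36] for √326; ℓ=2 ⇒ convergent index 1
step 0: (18, 1)  from 18·(1,0) + (0,1)
step 1: (325, 18)  from 18·(18,1) + (1,0)
(x₁, y₁) = (325, 18);  325² − 326·18² = 1 ✓
(x_2, y_2) = (325·325 + 326·18·18, 325·18 + 18·325) = (211249, 11700)
(x_3, y_3) = (325·211249 + 326·18·11700, 325·11700 + 18·211249) = (137311525, 7604982)
(x_4, y_4) = (325·137311525 + 326·18·7604982, 325·7604982 + 18·137311525) = (89252280001, 4943226600)
(x_5, y_5) = (325·89252280001 + 326·18·4943226600, 325·4943226600 + 18·89252280001) = (58013844689125, 3213089685018)

325 18
211249 11700
137311525 7604982
89252280001 4943226600
58013844689125 3213089685018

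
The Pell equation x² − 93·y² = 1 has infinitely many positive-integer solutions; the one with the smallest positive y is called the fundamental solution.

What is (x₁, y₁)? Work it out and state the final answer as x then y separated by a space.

d=93: √d = [9; 1,1,1,4,6,4,1,1,1,18] (ℓ=10, even), read p_9/q_9
step 0: (9, 1)  from 9·(1,0) + (0,1)
step 1: (10, 1)  from 1·(9,1) + (1,0)
…
step 4: (135, 14)  from 4·(29,3) + (19,2)
…
step 7: (4330, 449)  from 1·(3491,362) + (839,87)
step 8: (7821, 811)  from 1·(4330,449) + (3491,362)
step 9: (12151, 1260)  from 1·(7821,811) + (4330,449)
fundamental: x₁=12151, y₁=1260  (since 147646801 − 93·1587600 = 1)

12151 1260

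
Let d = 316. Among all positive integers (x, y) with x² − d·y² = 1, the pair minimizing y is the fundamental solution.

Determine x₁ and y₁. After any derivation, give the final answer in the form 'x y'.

12799 720

√316 → a₀=17, period (1,3,2,8,2,3,1,34); ℓ=8 even so k=7
a_0=17:  p_0=17·1+0=17,  q_0=17·0+1=1
a_1=1:  p_1=1·17+1=18,  q_1=1·1+0=1
…
a_3=2:  p_3=2·71+18=160,  q_3=2·4+1=9
a_4=8:  p_4=8·160+71=1351,  q_4=8·9+4=76
a_5=2:  p_5=2·1351+160=2862,  q_5=2·76+9=161
a_6=3:  p_6=3·2862+1351=9937,  q_6=3·161+76=559
a_7=1:  p_7=1·9937+2862=12799,  q_7=1·559+161=720
→ (12799, 720).  Check: 12799²=163814401, 316·720²=163814400, difference 1.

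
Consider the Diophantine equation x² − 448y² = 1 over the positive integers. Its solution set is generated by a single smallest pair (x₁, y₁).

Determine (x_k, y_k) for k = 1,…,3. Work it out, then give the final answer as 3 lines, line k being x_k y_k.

d=448: √d = [21; 6,42] (ℓ=2, even), read p_1/q_1
a_0=21:  p_0=21·1+0=21,  q_0=21·0+1=1
a_1=6:  p_1=6·21+1=127,  q_1=6·1+0=6
→ (127, 6).  Check: 127²=16129, 448·6²=16128, difference 1.
(x_2, y_2) = (127·127 + 448·6·6, 127·6 + 6·127) = (32257, 1524)
(x_3, y_3) = (127·32257 + 448·6·1524, 127·1524 + 6·32257) = (8193151, 387090)

127 6
32257 1524
8193151 387090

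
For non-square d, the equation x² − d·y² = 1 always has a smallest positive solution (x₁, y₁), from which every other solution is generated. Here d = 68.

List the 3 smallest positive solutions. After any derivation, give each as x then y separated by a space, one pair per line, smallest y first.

33 4
2177 264
143649 17420

d=68: √d = [8; 4,16] (ℓ=2, even), read p_1/q_1
k=0  a_k=8  p_k/q_k = 8/1
k=1  a_k=4  p_k/q_k = 33/4
(x₁, y₁) = (33, 4);  33² − 68·4² = 1 ✓
k=2:  x_2 = 33·33+68·4·4 = 2177,  y_2 = 33·4+4·33 = 264
k=3:  x_3 = 33·2177+68·4·264 = 143649,  y_3 = 33·264+4·2177 = 17420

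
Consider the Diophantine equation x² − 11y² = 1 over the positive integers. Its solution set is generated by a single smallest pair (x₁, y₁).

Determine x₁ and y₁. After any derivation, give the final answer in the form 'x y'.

√11 = [3; 3,6, …], period ℓ=2 (even) → k=1
i=0: a=3 ⇒ p=3, q=1
i=1: a=3 ⇒ p=10, q=3
→ (10, 3).  Check: 10²=100, 11·3²=99, difference 1.

10 3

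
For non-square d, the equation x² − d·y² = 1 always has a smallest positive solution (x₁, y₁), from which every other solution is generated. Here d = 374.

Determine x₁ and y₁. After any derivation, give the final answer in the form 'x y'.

3365 174

√374 → a₀=19, period (2,1,18,1,2,38); ℓ=6 even so k=5
step 0: (19, 1)  from 19·(1,0) + (0,1)
step 1: (39, 2)  from 2·(19,1) + (1,0)
step 2: (58, 3)  from 1·(39,2) + (19,1)
step 3: (1083, 56)  from 18·(58,3) + (39,2)
step 4: (1141, 59)  from 1·(1083,56) + (58,3)
step 5: (3365, 174)  from 2·(1141,59) + (1083,56)
fundamental: x₁=3365, y₁=174  (since 11323225 − 374·30276 = 1)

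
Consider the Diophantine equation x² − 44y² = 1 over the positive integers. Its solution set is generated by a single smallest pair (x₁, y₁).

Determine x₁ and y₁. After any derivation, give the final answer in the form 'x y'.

199 30

[6; 1,1,1,2,1,1,1,12] for √44; ℓ=8 ⇒ convergent index 7
i=0: a=6 ⇒ p=6, q=1
…
i=3: a=1 ⇒ p=20, q=3
…
i=5: a=1 ⇒ p=73, q=11
i=6: a=1 ⇒ p=126, q=19
i=7: a=1 ⇒ p=199, q=30
fundamental: x₁=199, y₁=30  (since 39601 − 44·900 = 1)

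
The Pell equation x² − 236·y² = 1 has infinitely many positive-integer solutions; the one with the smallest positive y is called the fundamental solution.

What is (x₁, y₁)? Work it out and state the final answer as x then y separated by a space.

√236 = [15; 2,1,3,5,1,6,1,5,3,1,2,30, …], period ℓ=12 (even) → k=11
k=0  a_k=15  p_k/q_k = 15/1
…
k=3  a_k=3  p_k/q_k = 169/11
…
k=8  a_k=5  p_k/q_k = 48806/3177
…
k=10  a_k=1  p_k/q_k = 203535/13249
k=11  a_k=2  p_k/q_k = 561799/36570
fundamental: x₁=561799, y₁=36570  (since 315618116401 − 236·1337364900 = 1)

561799 36570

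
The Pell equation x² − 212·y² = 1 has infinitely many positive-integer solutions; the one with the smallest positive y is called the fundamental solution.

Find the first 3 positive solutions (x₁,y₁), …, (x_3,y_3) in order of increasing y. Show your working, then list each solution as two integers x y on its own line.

d=212: √d = [14; 1,1,3,1,1,…,1,1,28] (ℓ=14, even), read p_13/q_13
step 0: (14, 1)  from 14·(1,0) + (0,1)
step 1: (15, 1)  from 1·(14,1) + (1,0)
step 2: (29, 2)  from 1·(15,1) + (14,1)
step 3: (102, 7)  from 3·(29,2) + (15,1)
…
step 5: (233, 16)  from 1·(131,9) + (102,7)
step 6: (364, 25)  from 1·(233,16) + (131,9)
…
step 8: (2781, 191)  from 1·(2417,166) + (364,25)
step 9: (5198, 357)  from 1·(2781,191) + (2417,166)
step 10: (7979, 548)  from 1·(5198,357) + (2781,191)
…
step 12: (37114, 2549)  from 1·(29135,2001) + (7979,548)
step 13: (66249, 4550)  from 1·(37114,2549) + (29135,2001)
(x₁, y₁) = (66249, 4550);  66249² − 212·4550² = 1 ✓
(x_2, y_2) = (66249·66249 + 212·4550·4550, 66249·4550 + 4550·66249) = (8777860001, 602865900)
(x_3, y_3) = (66249·8777860001 + 212·4550·602865900, 66249·602865900 + 4550·8777860001) = (1163048894346249, 79878526013650)

66249 4550
8777860001 602865900
1163048894346249 79878526013650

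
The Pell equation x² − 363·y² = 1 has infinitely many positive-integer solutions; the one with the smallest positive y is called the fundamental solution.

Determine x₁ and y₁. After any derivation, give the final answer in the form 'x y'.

√363 = [19; 19,38, …], period ℓ=2 (even) → k=1
step 0: (19, 1)  from 19·(1,0) + (0,1)
step 1: (362, 19)  from 19·(19,1) + (1,0)
(x₁, y₁) = (362, 19);  362² − 363·19² = 1 ✓

362 19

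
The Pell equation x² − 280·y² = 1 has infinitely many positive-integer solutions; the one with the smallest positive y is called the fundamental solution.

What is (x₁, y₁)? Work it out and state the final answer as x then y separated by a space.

√280 = [16; 1,2,1,2,1,32, …], period ℓ=6 (even) → k=5
a_0=16:  p_0=16·1+0=16,  q_0=16·0+1=1
a_1=1:  p_1=1·16+1=17,  q_1=1·1+0=1
a_2=2:  p_2=2·17+16=50,  q_2=2·1+1=3
…
a_4=2:  p_4=2·67+50=184,  q_4=2·4+3=11
a_5=1:  p_5=1·184+67=251,  q_5=1·11+4=15
(x₁, y₁) = (251, 15);  251² − 280·15² = 1 ✓

251 15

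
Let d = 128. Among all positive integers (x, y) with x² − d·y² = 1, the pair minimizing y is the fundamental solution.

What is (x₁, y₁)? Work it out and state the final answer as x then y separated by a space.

[11; 3,5,3,22] for √128; ℓ=4 ⇒ convergent index 3
step 0: (11, 1)  from 11·(1,0) + (0,1)
step 1: (34, 3)  from 3·(11,1) + (1,0)
step 2: (181, 16)  from 5·(34,3) + (11,1)
step 3: (577, 51)  from 3·(181,16) + (34,3)
(x₁, y₁) = (577, 51);  577² − 128·51² = 1 ✓

577 51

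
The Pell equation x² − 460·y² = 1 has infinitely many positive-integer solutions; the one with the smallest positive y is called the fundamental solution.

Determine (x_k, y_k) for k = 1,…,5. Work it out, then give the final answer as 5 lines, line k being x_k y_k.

2535751 118230
12860066268001 599603681460
65219851798297071751 3040891269731634690
330762608834754335913072001 15421886156225925189922920
1677463232230609064240018182143751 78212126485069051161274736991150

√460 = [21; 2,4,3,1,2,10,2,1,3,4,2,42, …], period ℓ=12 (even) → k=11
i=0: a=21 ⇒ p=21, q=1
…
i=2: a=4 ⇒ p=193, q=9
…
i=4: a=1 ⇒ p=815, q=38
i=5: a=2 ⇒ p=2252, q=105
i=6: a=10 ⇒ p=23335, q=1088
…
i=9: a=3 ⇒ p=265693, q=12388
i=10: a=4 ⇒ p=1135029, q=52921
i=11: a=2 ⇒ p=2535751, q=118230
→ (2535751, 118230).  Check: 2535751²=6430033134001, 460·118230²=6430033134000, difference 1.
n=2: (2535751,118230)∘(2535751,118230) = (2535751·2535751+460·118230·118230, 2535751·118230+118230·2535751) = (12860066268001,599603681460)
n=3: (12860066268001,599603681460)∘(2535751,118230) = (2535751·12860066268001+460·118230·599603681460, 2535751·599603681460+118230·12860066268001) = (65219851798297071751,3040891269731634690)
n=4: (65219851798297071751,3040891269731634690)∘(2535751,118230) = (2535751·65219851798297071751+460·118230·3040891269731634690, 2535751·3040891269731634690+118230·65219851798297071751) = (330762608834754335913072001,15421886156225925189922920)
n=5: (330762608834754335913072001,15421886156225925189922920)∘(2535751,118230) = (2535751·330762608834754335913072001+460·118230·15421886156225925189922920, 2535751·15421886156225925189922920+118230·330762608834754335913072001) = (1677463232230609064240018182143751,78212126485069051161274736991150)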